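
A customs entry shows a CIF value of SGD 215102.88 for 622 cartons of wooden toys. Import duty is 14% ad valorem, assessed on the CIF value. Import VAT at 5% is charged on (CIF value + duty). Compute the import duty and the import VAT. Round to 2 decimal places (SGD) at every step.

Import duty: SGD 30114.40; import VAT: SGD 12260.86

Import duty = 215102.88 × 14% = 30114.40
VAT base = CIF + duty = 215102.88 + 30114.40 = 245217.28
Import VAT = 245217.28 × 5% = 12260.86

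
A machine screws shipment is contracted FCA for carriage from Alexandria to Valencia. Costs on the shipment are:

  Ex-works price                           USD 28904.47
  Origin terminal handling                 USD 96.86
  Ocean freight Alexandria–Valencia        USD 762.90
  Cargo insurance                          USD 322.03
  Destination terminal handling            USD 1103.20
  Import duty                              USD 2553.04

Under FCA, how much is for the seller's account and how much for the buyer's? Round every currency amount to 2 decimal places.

Seller: USD 28904.47; buyer: USD 4838.03

FCA: the seller delivers export-cleared goods to the carrier; the buyer bears costs from that point.
Seller's account: goods 28904.47 = 28904.47
Buyer's account: origin terminal 96.86 + freight 762.90 + insurance 322.03 + destination terminal 1103.20 + duty 2553.04 = 4838.03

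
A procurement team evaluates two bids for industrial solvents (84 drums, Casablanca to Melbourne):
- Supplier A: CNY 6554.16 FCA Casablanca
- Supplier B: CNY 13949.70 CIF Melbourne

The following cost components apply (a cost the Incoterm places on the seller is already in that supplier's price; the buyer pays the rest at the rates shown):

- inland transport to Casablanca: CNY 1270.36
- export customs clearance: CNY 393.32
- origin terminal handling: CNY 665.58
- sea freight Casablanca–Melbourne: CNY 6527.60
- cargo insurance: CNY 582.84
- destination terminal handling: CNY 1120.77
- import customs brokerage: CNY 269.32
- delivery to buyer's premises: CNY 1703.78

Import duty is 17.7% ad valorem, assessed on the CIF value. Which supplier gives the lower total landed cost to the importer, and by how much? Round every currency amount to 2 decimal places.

Supplier B is cheaper by CNY 447.82

Supplier A (FCA):
CIF value = FCA price + origin terminal + freight + insurance = 6554.16 + 665.58 + 6527.60 + 582.84 = 14330.18
Import duty = 14330.18 × 17.7% = 2536.44
Buyer bears (A): 665.58 + 6527.60 + 582.84 + 1120.77 + 269.32 + 1703.78 = 10869.89
Landed cost (A) = invoice 6554.16 + 10869.89 + duty 2536.44 = 19960.49
Supplier B (CIF):
The CIF price already equals the CIF value: 13949.70
Import duty = 13949.70 × 17.7% = 2469.10
Buyer bears (B): 1120.77 + 269.32 + 1703.78 = 3093.87
Landed cost (B) = invoice 13949.70 + 3093.87 + duty 2469.10 = 19512.67
Difference = |19960.49 − 19512.67| = 447.82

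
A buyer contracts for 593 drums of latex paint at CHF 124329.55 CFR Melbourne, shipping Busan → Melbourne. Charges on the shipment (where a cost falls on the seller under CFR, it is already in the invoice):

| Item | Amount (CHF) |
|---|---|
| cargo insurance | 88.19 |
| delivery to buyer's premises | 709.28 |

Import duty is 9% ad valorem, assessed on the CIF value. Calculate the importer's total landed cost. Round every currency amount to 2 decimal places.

CFR: the seller pays costs through ocean freight to the destination port, but not insurance.
CIF value = CFR price + insurance = 124329.55 + 88.19 = 124417.74
Import duty = 124417.74 × 9% = 11197.60
Buyer bears: insurance 88.19 + delivery 709.28 + duty 11197.60 = 11995.07
Landed cost = invoice 124329.55 + 11995.07 = 136324.62

Total landed cost: CHF 136324.62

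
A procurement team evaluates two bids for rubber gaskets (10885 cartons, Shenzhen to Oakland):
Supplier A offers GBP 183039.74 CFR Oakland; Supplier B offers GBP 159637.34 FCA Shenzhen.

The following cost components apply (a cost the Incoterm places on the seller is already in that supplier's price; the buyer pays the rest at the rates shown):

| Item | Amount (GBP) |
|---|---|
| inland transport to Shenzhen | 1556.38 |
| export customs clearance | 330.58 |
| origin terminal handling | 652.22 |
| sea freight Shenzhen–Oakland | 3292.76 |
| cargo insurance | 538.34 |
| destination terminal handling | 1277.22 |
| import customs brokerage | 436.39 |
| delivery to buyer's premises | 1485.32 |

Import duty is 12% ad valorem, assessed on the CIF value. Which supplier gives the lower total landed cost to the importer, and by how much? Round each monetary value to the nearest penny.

Supplier A (CFR):
CIF value = CFR price + insurance = 183039.74 + 538.34 = 183578.08
Import duty = 183578.08 × 12% = 22029.37
Buyer bears (A): 538.34 + 1277.22 + 436.39 + 1485.32 = 3737.27
Landed cost (A) = invoice 183039.74 + 3737.27 + duty 22029.37 = 208806.38
Supplier B (FCA):
CIF value = FCA price + origin terminal + freight + insurance = 159637.34 + 652.22 + 3292.76 + 538.34 = 164120.66
Import duty = 164120.66 × 12% = 19694.48
Buyer bears (B): 652.22 + 3292.76 + 538.34 + 1277.22 + 436.39 + 1485.32 = 7682.25
Landed cost (B) = invoice 159637.34 + 7682.25 + duty 19694.48 = 187014.07
Difference = |208806.38 − 187014.07| = 21792.31

Supplier B is cheaper by GBP 21792.31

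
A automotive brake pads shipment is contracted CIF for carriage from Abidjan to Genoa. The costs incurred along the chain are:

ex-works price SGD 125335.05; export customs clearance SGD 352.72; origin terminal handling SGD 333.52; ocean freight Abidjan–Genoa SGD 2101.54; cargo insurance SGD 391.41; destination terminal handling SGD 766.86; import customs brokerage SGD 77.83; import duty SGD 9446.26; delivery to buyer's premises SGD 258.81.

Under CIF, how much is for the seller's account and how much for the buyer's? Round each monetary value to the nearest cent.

Seller: SGD 128514.24; buyer: SGD 10549.76

CIF: the seller pays costs through ocean freight and marine insurance to the destination port.
Seller's account: goods 125335.05 + export clearance 352.72 + origin terminal 333.52 + freight 2101.54 + insurance 391.41 = 128514.24
Buyer's account: destination terminal 766.86 + brokerage 77.83 + duty 9446.26 + delivery 258.81 = 10549.76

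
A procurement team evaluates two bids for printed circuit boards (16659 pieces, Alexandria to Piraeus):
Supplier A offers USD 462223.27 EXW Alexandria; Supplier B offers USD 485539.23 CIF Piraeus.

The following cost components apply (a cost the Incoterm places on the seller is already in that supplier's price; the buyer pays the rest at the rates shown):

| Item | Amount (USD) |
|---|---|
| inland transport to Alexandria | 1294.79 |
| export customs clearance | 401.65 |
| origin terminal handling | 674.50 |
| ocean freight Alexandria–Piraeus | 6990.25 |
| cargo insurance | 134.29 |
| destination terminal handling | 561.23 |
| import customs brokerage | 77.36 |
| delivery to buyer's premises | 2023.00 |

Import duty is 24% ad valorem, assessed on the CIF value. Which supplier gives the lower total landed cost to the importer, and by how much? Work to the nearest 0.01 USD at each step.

Supplier A is cheaper by USD 17137.40

Supplier A (EXW):
CIF value = EXW price + inland to port + export clearance + origin terminal + freight + insurance = 462223.27 + 1294.79 + 401.65 + 674.50 + 6990.25 + 134.29 = 471718.75
Import duty = 471718.75 × 24% = 113212.50
Buyer bears (A): 1294.79 + 401.65 + 674.50 + 6990.25 + 134.29 + 561.23 + 77.36 + 2023.00 = 12157.07
Landed cost (A) = invoice 462223.27 + 12157.07 + duty 113212.50 = 587592.84
Supplier B (CIF):
The CIF price already equals the CIF value: 485539.23
Import duty = 485539.23 × 24% = 116529.42
Buyer bears (B): 561.23 + 77.36 + 2023.00 = 2661.59
Landed cost (B) = invoice 485539.23 + 2661.59 + duty 116529.42 = 604730.24
Difference = |587592.84 − 604730.24| = 17137.40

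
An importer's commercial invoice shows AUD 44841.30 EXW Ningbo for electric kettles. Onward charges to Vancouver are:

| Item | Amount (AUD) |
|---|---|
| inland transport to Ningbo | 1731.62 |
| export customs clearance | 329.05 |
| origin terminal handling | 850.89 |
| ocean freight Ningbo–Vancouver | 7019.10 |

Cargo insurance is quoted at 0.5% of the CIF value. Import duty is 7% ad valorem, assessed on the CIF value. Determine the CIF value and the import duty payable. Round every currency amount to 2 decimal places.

Let C be the CIF value. C = EXW price + pre-shipment costs + freight + 0.5% × C
C − 0.5% × C = 44841.30 + 1731.62 + 329.05 + 850.89 + 7019.10
0.995 × C = 54771.96
C = 54771.96 / 0.995 = 55047.20
Insurance premium = 0.5% × 55047.20 = 275.24
Import duty = 55047.20 × 7% = 3853.30

CIF value: AUD 55047.20; import duty: AUD 3853.30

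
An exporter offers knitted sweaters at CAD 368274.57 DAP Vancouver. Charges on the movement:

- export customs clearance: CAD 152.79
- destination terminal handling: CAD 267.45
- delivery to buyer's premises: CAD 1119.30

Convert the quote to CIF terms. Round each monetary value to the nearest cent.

CIF price: CAD 366887.82

Not relevant to the conversion: export clearance — on the seller under both DAP and CIF; already in the DAP price and stays in the CIF price.
From DAP to CIF, the seller no longer bears: destination terminal, delivery.
CIF price = 368274.57 − 267.45 − 1119.30 = 366887.82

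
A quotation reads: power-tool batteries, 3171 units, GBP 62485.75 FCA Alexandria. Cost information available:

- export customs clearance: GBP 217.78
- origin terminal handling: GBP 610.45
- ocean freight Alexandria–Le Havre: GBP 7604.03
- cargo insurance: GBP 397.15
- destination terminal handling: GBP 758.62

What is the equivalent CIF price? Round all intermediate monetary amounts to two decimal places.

CIF price: GBP 71097.38

Not relevant to the conversion: export clearance — on the seller under both FCA and CIF; already in the FCA price and stays in the CIF price. destination terminal — on the buyer under both terms; not part of either seller's price.
From FCA to CIF, the seller additionally bears: origin terminal, freight, insurance.
CIF price = 62485.75 + 610.45 + 7604.03 + 397.15 = 71097.38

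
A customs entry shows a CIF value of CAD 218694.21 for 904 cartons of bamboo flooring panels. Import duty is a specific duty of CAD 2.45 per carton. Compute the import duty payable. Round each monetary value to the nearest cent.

Import duty = 904 × 2.45 = 2214.80

Import duty: CAD 2214.80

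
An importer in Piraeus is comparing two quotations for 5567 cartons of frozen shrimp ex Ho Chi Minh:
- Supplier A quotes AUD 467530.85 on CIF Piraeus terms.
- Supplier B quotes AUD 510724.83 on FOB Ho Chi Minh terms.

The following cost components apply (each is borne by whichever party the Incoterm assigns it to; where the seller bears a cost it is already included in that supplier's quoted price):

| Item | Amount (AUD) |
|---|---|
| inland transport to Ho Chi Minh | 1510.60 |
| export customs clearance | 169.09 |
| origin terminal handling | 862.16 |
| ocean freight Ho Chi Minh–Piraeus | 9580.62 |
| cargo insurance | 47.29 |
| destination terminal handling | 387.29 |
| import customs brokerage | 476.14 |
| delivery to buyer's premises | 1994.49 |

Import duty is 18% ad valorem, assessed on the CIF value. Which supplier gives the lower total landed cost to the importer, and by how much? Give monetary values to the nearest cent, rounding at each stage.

Supplier A (CIF):
The CIF price already equals the CIF value: 467530.85
Import duty = 467530.85 × 18% = 84155.55
Buyer bears (A): 387.29 + 476.14 + 1994.49 = 2857.92
Landed cost (A) = invoice 467530.85 + 2857.92 + duty 84155.55 = 554544.32
Supplier B (FOB):
CIF value = FOB price + freight + insurance = 510724.83 + 9580.62 + 47.29 = 520352.74
Import duty = 520352.74 × 18% = 93663.49
Buyer bears (B): 9580.62 + 47.29 + 387.29 + 476.14 + 1994.49 = 12485.83
Landed cost (B) = invoice 510724.83 + 12485.83 + duty 93663.49 = 616874.15
Difference = |554544.32 − 616874.15| = 62329.83

Supplier A is cheaper by AUD 62329.83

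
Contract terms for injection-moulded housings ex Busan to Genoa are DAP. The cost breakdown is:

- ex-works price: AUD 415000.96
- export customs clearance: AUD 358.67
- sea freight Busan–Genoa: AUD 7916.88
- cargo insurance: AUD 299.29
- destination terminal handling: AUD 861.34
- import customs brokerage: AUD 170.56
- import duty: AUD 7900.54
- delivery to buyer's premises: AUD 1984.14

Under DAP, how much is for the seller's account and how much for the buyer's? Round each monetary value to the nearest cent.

Seller: AUD 426421.28; buyer: AUD 8071.10

DAP: the seller bears all costs to the named destination except import duty and clearance.
Seller's account: goods 415000.96 + export clearance 358.67 + freight 7916.88 + insurance 299.29 + destination terminal 861.34 + delivery 1984.14 = 426421.28
Buyer's account: brokerage 170.56 + duty 7900.54 = 8071.10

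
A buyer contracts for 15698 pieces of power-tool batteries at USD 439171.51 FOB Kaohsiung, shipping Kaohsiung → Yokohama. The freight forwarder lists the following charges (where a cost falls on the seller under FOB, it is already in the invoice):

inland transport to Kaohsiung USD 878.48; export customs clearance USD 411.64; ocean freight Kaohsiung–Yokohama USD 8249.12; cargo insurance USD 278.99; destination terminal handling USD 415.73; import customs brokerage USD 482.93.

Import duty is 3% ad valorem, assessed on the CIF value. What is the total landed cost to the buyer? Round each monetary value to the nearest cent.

Total landed cost: USD 462029.27

FOB: the seller bears costs until goods are on board at the origin port; the buyer bears freight, insurance and all costs thereafter.
Already in the invoice (seller's account under FOB): inland to port, export clearance — exclude.
CIF value = FOB price + freight + insurance = 439171.51 + 8249.12 + 278.99 = 447699.62
Import duty = 447699.62 × 3% = 13430.99
Buyer bears: freight 8249.12 + insurance 278.99 + destination terminal 415.73 + brokerage 482.93 + duty 13430.99 = 22857.76
Landed cost = invoice 439171.51 + 22857.76 = 462029.27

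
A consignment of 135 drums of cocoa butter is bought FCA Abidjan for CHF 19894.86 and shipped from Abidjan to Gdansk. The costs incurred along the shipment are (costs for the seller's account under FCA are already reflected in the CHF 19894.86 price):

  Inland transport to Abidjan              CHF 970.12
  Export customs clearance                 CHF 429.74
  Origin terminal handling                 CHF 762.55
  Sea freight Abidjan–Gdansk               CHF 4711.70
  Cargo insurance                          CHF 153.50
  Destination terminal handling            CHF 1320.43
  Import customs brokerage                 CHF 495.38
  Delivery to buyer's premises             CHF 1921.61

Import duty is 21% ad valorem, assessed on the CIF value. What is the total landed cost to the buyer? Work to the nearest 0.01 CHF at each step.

Total landed cost: CHF 34619.78

FCA: the seller delivers export-cleared goods to the carrier; the buyer bears costs from that point.
Already in the invoice (seller's account under FCA): inland to port, export clearance — exclude.
CIF value = FCA price + origin terminal + freight + insurance = 19894.86 + 762.55 + 4711.70 + 153.50 = 25522.61
Import duty = 25522.61 × 21% = 5359.75
Buyer bears: origin terminal 762.55 + freight 4711.70 + insurance 153.50 + destination terminal 1320.43 + brokerage 495.38 + delivery 1921.61 + duty 5359.75 = 14724.92
Landed cost = invoice 19894.86 + 14724.92 = 34619.78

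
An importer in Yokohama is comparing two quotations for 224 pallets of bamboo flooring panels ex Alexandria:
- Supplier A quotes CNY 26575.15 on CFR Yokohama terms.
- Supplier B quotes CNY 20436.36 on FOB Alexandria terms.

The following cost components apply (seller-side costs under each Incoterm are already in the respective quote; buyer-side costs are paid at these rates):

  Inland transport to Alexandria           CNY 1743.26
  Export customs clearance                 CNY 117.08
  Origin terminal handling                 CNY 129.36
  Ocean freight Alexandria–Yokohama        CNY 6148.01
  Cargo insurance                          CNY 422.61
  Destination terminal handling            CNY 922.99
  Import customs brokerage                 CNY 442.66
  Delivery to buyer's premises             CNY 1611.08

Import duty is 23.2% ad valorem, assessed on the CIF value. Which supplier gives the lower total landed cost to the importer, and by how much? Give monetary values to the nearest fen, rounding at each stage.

Supplier A (CFR):
CIF value = CFR price + insurance = 26575.15 + 422.61 = 26997.76
Import duty = 26997.76 × 23.2% = 6263.48
Buyer bears (A): 422.61 + 922.99 + 442.66 + 1611.08 = 3399.34
Landed cost (A) = invoice 26575.15 + 3399.34 + duty 6263.48 = 36237.97
Supplier B (FOB):
CIF value = FOB price + freight + insurance = 20436.36 + 6148.01 + 422.61 = 27006.98
Import duty = 27006.98 × 23.2% = 6265.62
Buyer bears (B): 6148.01 + 422.61 + 922.99 + 442.66 + 1611.08 = 9547.35
Landed cost (B) = invoice 20436.36 + 9547.35 + duty 6265.62 = 36249.33
Difference = |36237.97 − 36249.33| = 11.36

Supplier A is cheaper by CNY 11.36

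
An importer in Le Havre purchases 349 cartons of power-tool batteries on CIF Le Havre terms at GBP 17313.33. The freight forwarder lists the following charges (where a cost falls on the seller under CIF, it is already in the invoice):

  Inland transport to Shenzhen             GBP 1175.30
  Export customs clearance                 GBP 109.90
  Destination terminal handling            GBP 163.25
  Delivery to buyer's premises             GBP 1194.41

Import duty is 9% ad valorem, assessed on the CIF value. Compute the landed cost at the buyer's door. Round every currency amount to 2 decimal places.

Total landed cost: GBP 20229.19

CIF: the seller pays costs through ocean freight and marine insurance to the destination port.
Already in the invoice (seller's account under CIF): inland to port, export clearance — exclude.
The CIF price already equals the CIF value: 17313.33
Import duty = 17313.33 × 9% = 1558.20
Buyer bears: destination terminal 163.25 + delivery 1194.41 + duty 1558.20 = 2915.86
Landed cost = invoice 17313.33 + 2915.86 = 20229.19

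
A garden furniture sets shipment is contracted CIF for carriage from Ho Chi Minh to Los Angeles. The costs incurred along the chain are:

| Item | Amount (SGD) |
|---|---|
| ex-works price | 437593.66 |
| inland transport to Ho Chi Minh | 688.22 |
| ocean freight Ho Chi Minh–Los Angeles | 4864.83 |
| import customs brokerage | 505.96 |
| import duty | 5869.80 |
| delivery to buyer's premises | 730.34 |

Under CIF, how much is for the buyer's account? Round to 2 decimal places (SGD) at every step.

CIF: the seller pays costs through ocean freight and marine insurance to the destination port.
Seller's account: goods 437593.66 + inland to port 688.22 + freight 4864.83 = 443146.71
Buyer's account: brokerage 505.96 + duty 5869.80 + delivery 730.34 = 7106.10

Buyer's account: SGD 7106.10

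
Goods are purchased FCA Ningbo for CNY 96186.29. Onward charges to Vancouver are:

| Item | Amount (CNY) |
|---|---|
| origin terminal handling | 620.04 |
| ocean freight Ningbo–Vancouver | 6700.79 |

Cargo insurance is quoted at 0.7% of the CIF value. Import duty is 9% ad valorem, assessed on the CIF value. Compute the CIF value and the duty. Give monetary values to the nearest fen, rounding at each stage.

CIF value: CNY 104236.78; import duty: CNY 9381.31

Let C be the CIF value. C = FCA price + pre-shipment costs + freight + 0.7% × C
C − 0.7% × C = 96186.29 + 620.04 + 6700.79
0.993 × C = 103507.12
C = 103507.12 / 0.993 = 104236.78
Insurance premium = 0.7% × 104236.78 = 729.66
Import duty = 104236.78 × 9% = 9381.31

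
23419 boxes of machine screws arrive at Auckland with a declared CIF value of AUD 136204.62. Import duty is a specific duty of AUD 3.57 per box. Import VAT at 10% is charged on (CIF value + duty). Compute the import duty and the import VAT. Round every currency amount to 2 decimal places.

Import duty: AUD 83605.83; import VAT: AUD 21981.05

Import duty = 23419 × 3.57 = 83605.83
VAT base = CIF + duty = 136204.62 + 83605.83 = 219810.45
Import VAT = 219810.45 × 10% = 21981.05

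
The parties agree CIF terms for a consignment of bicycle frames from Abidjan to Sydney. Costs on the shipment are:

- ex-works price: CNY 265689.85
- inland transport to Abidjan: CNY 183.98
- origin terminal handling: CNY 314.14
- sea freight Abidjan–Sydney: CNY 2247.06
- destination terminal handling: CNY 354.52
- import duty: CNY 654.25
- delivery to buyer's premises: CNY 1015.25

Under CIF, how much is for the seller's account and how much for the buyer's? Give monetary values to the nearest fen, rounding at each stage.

CIF: the seller pays costs through ocean freight and marine insurance to the destination port.
Seller's account: goods 265689.85 + inland to port 183.98 + origin terminal 314.14 + freight 2247.06 = 268435.03
Buyer's account: destination terminal 354.52 + duty 654.25 + delivery 1015.25 = 2024.02

Seller: CNY 268435.03; buyer: CNY 2024.02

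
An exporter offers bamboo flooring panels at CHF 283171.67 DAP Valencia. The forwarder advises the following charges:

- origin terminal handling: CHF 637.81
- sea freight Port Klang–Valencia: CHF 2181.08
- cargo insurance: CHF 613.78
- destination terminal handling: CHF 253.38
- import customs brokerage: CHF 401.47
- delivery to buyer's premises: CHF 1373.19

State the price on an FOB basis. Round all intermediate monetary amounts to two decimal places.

FOB price: CHF 278750.24

Not relevant to the conversion: origin terminal — on the seller under both DAP and FOB; already in the DAP price and stays in the FOB price. brokerage — on the buyer under both terms; not part of either seller's price.
From DAP to FOB, the seller no longer bears: freight, insurance, destination terminal, delivery.
FOB price = 283171.67 − 2181.08 − 613.78 − 253.38 − 1373.19 = 278750.24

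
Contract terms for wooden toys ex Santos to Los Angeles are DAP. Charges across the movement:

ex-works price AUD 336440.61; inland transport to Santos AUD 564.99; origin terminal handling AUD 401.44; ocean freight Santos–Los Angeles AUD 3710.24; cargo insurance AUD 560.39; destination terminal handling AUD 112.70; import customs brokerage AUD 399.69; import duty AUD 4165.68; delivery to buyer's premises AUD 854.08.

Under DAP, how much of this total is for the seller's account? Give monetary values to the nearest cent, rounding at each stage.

DAP: the seller bears all costs to the named destination except import duty and clearance.
Seller's account: goods 336440.61 + inland to port 564.99 + origin terminal 401.44 + freight 3710.24 + insurance 560.39 + destination terminal 112.70 + delivery 854.08 = 342644.45
Buyer's account: brokerage 399.69 + duty 4165.68 = 4565.37

Seller's account: AUD 342644.45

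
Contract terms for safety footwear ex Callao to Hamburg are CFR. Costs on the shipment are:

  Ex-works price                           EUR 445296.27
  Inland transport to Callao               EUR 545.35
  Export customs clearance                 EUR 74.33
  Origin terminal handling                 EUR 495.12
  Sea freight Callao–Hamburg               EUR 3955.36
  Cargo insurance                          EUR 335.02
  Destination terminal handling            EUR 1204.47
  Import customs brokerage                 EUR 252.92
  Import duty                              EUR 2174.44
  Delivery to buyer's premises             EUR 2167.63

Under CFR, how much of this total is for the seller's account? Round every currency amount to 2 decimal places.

Seller's account: EUR 450366.43

CFR: the seller pays costs through ocean freight to the destination port, but not insurance.
Seller's account: goods 445296.27 + inland to port 545.35 + export clearance 74.33 + origin terminal 495.12 + freight 3955.36 = 450366.43
Buyer's account: insurance 335.02 + destination terminal 1204.47 + brokerage 252.92 + duty 2174.44 + delivery 2167.63 = 6134.48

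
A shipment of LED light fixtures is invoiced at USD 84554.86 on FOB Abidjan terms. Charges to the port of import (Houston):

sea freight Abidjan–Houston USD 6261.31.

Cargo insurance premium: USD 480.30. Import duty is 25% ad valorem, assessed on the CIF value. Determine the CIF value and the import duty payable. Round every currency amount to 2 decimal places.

CIF value: USD 91296.47; import duty: USD 22824.12

CIF = FOB price + freight + insurance
CIF = 84554.86 + 6261.31 + 480.30 = 91296.47
Import duty = 91296.47 × 25% = 22824.12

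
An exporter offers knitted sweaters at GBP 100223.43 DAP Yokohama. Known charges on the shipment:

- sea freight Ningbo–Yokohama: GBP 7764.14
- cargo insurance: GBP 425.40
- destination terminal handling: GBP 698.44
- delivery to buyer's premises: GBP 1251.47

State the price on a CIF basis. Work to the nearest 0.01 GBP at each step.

CIF price: GBP 98273.52

Not relevant to the conversion: insurance, freight — on the seller under both DAP and CIF; already in the DAP price and stays in the CIF price.
From DAP to CIF, the seller no longer bears: destination terminal, delivery.
CIF price = 100223.43 − 698.44 − 1251.47 = 98273.52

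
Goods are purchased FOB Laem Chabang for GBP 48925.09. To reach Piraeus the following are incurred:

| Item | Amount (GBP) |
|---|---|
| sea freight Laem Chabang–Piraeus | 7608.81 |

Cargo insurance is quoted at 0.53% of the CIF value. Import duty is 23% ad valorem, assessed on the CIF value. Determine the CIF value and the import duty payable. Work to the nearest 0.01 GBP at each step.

CIF value: GBP 56835.13; import duty: GBP 13072.08

Let C be the CIF value. C = FOB price + freight + 0.53% × C
C − 0.53% × C = 48925.09 + 7608.81
0.9947 × C = 56533.90
C = 56533.90 / 0.9947 = 56835.13
Insurance premium = 0.53% × 56835.13 = 301.23
Import duty = 56835.13 × 23% = 13072.08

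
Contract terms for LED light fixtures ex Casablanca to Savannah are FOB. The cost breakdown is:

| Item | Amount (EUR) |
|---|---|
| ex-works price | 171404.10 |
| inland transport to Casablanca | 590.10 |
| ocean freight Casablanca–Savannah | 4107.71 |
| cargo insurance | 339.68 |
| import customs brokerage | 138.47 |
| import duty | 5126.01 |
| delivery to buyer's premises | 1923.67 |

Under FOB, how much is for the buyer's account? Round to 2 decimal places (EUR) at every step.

Buyer's account: EUR 11635.54

FOB: the seller bears costs until goods are on board at the origin port; the buyer bears freight, insurance and all costs thereafter.
Seller's account: goods 171404.10 + inland to port 590.10 = 171994.20
Buyer's account: freight 4107.71 + insurance 339.68 + brokerage 138.47 + duty 5126.01 + delivery 1923.67 = 11635.54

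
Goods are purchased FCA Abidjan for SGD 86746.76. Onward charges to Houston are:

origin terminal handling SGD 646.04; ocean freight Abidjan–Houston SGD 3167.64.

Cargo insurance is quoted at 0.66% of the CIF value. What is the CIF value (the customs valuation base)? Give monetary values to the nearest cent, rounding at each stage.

CIF value: SGD 91162.11

Let C be the CIF value. C = FCA price + pre-shipment costs + freight + 0.66% × C
C − 0.66% × C = 86746.76 + 646.04 + 3167.64
0.9934 × C = 90560.44
C = 90560.44 / 0.9934 = 91162.11
Insurance premium = 0.66% × 91162.11 = 601.67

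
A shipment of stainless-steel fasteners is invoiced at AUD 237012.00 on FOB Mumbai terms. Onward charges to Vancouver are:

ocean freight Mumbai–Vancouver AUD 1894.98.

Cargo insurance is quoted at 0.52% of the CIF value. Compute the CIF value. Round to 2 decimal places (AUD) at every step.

CIF value: AUD 240155.79

Let C be the CIF value. C = FOB price + freight + 0.52% × C
C − 0.52% × C = 237012.00 + 1894.98
0.9948 × C = 238906.98
C = 238906.98 / 0.9948 = 240155.79
Insurance premium = 0.52% × 240155.79 = 1248.81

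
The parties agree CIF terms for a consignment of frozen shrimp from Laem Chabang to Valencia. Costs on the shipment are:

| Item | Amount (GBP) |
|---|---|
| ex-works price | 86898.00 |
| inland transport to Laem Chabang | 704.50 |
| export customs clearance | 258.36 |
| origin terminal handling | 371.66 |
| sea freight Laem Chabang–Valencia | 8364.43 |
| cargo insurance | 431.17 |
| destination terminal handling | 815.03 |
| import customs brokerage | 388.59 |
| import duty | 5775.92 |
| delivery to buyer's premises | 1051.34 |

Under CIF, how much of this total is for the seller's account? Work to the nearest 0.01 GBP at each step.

CIF: the seller pays costs through ocean freight and marine insurance to the destination port.
Seller's account: goods 86898.00 + inland to port 704.50 + export clearance 258.36 + origin terminal 371.66 + freight 8364.43 + insurance 431.17 = 97028.12
Buyer's account: destination terminal 815.03 + brokerage 388.59 + duty 5775.92 + delivery 1051.34 = 8030.88

Seller's account: GBP 97028.12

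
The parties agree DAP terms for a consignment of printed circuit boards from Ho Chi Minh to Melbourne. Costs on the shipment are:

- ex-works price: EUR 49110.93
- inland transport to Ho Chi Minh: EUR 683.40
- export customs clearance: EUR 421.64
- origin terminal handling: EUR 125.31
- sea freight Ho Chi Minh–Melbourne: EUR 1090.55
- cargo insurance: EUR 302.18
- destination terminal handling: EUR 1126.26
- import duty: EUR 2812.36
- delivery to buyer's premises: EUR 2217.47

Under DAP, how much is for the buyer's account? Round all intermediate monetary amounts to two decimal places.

Buyer's account: EUR 2812.36

DAP: the seller bears all costs to the named destination except import duty and clearance.
Seller's account: goods 49110.93 + inland to port 683.40 + export clearance 421.64 + origin terminal 125.31 + freight 1090.55 + insurance 302.18 + destination terminal 1126.26 + delivery 2217.47 = 55077.74
Buyer's account: duty 2812.36 = 2812.36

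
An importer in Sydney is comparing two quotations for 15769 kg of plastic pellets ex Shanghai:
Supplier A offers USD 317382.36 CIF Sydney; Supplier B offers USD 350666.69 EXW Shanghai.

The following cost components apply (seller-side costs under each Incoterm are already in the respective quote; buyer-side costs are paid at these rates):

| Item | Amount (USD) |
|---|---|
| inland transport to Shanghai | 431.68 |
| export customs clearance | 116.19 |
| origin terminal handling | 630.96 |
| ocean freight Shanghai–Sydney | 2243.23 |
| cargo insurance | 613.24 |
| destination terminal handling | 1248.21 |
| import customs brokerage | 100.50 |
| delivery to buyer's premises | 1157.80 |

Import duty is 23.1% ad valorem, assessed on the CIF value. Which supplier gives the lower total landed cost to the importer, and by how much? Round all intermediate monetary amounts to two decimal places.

Supplier A (CIF):
The CIF price already equals the CIF value: 317382.36
Import duty = 317382.36 × 23.1% = 73315.33
Buyer bears (A): 1248.21 + 100.50 + 1157.80 = 2506.51
Landed cost (A) = invoice 317382.36 + 2506.51 + duty 73315.33 = 393204.20
Supplier B (EXW):
CIF value = EXW price + inland to port + export clearance + origin terminal + freight + insurance = 350666.69 + 431.68 + 116.19 + 630.96 + 2243.23 + 613.24 = 354701.99
Import duty = 354701.99 × 23.1% = 81936.16
Buyer bears (B): 431.68 + 116.19 + 630.96 + 2243.23 + 613.24 + 1248.21 + 100.50 + 1157.80 = 6541.81
Landed cost (B) = invoice 350666.69 + 6541.81 + duty 81936.16 = 439144.66
Difference = |393204.20 − 439144.66| = 45940.46

Supplier A is cheaper by USD 45940.46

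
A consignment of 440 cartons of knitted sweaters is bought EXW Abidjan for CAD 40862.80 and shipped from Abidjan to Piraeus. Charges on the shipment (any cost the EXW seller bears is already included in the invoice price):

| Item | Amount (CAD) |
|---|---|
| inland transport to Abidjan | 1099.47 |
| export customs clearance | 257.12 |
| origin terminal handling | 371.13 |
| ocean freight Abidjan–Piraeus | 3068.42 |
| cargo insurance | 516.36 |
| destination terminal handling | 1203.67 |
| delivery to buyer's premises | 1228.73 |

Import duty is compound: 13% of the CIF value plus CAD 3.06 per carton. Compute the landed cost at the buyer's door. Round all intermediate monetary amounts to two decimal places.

EXW: the seller makes goods available at their premises; the buyer bears all onward costs.
CIF value = EXW price + inland to port + export clearance + origin terminal + freight + insurance = 40862.80 + 1099.47 + 257.12 + 371.13 + 3068.42 + 516.36 = 46175.30
Ad valorem component: 46175.30 × 13% = 6002.79
Specific component: 440 × 3.06 = 1346.40
Import duty = 6002.79 + 1346.40 = 7349.19
Buyer bears: inland to port 1099.47 + export clearance 257.12 + origin terminal 371.13 + freight 3068.42 + insurance 516.36 + destination terminal 1203.67 + delivery 1228.73 + duty 7349.19 = 15094.09
Landed cost = invoice 40862.80 + 15094.09 = 55956.89

Total landed cost: CAD 55956.89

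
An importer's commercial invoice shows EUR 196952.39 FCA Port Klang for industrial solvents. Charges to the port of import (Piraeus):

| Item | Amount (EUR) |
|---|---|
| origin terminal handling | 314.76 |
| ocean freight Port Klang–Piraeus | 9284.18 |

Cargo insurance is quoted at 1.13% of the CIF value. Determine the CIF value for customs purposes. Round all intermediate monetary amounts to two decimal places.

CIF value: EUR 208912.04

Let C be the CIF value. C = FCA price + pre-shipment costs + freight + 1.13% × C
C − 1.13% × C = 196952.39 + 314.76 + 9284.18
0.9887 × C = 206551.33
C = 206551.33 / 0.9887 = 208912.04
Insurance premium = 1.13% × 208912.04 = 2360.71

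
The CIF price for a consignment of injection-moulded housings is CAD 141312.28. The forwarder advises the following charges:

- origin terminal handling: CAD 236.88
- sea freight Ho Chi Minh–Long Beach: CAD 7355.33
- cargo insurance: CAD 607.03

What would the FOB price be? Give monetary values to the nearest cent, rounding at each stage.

Not relevant to the conversion: origin terminal — on the seller under both CIF and FOB; already in the CIF price and stays in the FOB price.
From CIF to FOB, the seller no longer bears: freight, insurance.
FOB price = 141312.28 − 7355.33 − 607.03 = 133349.92

FOB price: CAD 133349.92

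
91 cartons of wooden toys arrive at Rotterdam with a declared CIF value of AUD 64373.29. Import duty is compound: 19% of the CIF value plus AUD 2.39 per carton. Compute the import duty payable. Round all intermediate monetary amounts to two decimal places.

Ad valorem component: 64373.29 × 19% = 12230.93
Specific component: 91 × 2.39 = 217.49
Import duty = 12230.93 + 217.49 = 12448.42

Import duty: AUD 12448.42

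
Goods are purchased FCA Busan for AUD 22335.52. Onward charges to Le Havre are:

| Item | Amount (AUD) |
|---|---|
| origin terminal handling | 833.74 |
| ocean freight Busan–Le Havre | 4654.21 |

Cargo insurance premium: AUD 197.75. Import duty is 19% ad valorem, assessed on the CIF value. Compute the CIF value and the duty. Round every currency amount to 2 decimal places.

CIF value: AUD 28021.22; import duty: AUD 5324.03

CIF = FCA price + pre-shipment costs + freight + insurance
CIF = 22335.52 + 833.74 + 4654.21 + 197.75 = 28021.22
Import duty = 28021.22 × 19% = 5324.03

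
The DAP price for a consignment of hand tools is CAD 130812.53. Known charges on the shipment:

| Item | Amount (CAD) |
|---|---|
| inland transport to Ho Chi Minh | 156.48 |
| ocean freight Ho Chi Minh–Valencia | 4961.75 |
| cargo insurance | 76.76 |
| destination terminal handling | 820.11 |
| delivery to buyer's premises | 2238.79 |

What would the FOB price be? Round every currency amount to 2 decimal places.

Not relevant to the conversion: inland to port — on the seller under both DAP and FOB; already in the DAP price and stays in the FOB price.
From DAP to FOB, the seller no longer bears: freight, insurance, destination terminal, delivery.
FOB price = 130812.53 − 4961.75 − 76.76 − 820.11 − 2238.79 = 122715.12

FOB price: CAD 122715.12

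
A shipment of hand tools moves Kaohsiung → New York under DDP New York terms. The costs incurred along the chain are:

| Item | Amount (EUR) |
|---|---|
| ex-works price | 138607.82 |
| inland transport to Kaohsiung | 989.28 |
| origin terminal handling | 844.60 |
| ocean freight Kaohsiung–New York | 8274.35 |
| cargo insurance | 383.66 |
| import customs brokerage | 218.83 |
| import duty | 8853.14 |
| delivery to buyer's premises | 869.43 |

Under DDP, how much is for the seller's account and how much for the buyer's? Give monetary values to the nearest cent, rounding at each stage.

DDP: the seller bears all costs including import duty.
Seller's account: goods 138607.82 + inland to port 989.28 + origin terminal 844.60 + freight 8274.35 + insurance 383.66 + brokerage 218.83 + duty 8853.14 + delivery 869.43 = 159041.11
Buyer's account: 0.00

Seller: EUR 159041.11; buyer: EUR 0.00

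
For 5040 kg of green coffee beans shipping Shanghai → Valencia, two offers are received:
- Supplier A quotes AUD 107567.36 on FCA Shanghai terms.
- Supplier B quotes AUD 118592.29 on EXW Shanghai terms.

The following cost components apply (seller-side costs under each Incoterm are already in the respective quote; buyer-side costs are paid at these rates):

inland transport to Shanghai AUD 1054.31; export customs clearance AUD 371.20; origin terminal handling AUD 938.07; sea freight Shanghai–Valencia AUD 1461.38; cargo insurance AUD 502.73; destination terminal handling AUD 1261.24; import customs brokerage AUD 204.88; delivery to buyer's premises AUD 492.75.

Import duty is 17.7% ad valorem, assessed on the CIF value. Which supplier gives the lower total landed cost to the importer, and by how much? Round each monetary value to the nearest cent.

Supplier A is cheaper by AUD 14654.17

Supplier A (FCA):
CIF value = FCA price + origin terminal + freight + insurance = 107567.36 + 938.07 + 1461.38 + 502.73 = 110469.54
Import duty = 110469.54 × 17.7% = 19553.11
Buyer bears (A): 938.07 + 1461.38 + 502.73 + 1261.24 + 204.88 + 492.75 = 4861.05
Landed cost (A) = invoice 107567.36 + 4861.05 + duty 19553.11 = 131981.52
Supplier B (EXW):
CIF value = EXW price + inland to port + export clearance + origin terminal + freight + insurance = 118592.29 + 1054.31 + 371.20 + 938.07 + 1461.38 + 502.73 = 122919.98
Import duty = 122919.98 × 17.7% = 21756.84
Buyer bears (B): 1054.31 + 371.20 + 938.07 + 1461.38 + 502.73 + 1261.24 + 204.88 + 492.75 = 6286.56
Landed cost (B) = invoice 118592.29 + 6286.56 + duty 21756.84 = 146635.69
Difference = |131981.52 − 146635.69| = 14654.17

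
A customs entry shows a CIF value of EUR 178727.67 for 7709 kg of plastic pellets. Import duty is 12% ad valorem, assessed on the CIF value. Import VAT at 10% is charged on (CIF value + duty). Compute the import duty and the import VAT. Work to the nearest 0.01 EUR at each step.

Import duty = 178727.67 × 12% = 21447.32
VAT base = CIF + duty = 178727.67 + 21447.32 = 200174.99
Import VAT = 200174.99 × 10% = 20017.50

Import duty: EUR 21447.32; import VAT: EUR 20017.50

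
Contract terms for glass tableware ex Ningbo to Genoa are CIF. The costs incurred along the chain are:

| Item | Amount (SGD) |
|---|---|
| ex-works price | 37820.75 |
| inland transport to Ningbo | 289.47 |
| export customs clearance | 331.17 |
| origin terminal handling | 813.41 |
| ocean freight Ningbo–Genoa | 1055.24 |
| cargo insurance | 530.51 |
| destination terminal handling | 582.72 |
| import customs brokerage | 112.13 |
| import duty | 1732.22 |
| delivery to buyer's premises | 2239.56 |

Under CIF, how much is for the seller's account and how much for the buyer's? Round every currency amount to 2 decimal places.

CIF: the seller pays costs through ocean freight and marine insurance to the destination port.
Seller's account: goods 37820.75 + inland to port 289.47 + export clearance 331.17 + origin terminal 813.41 + freight 1055.24 + insurance 530.51 = 40840.55
Buyer's account: destination terminal 582.72 + brokerage 112.13 + duty 1732.22 + delivery 2239.56 = 4666.63

Seller: SGD 40840.55; buyer: SGD 4666.63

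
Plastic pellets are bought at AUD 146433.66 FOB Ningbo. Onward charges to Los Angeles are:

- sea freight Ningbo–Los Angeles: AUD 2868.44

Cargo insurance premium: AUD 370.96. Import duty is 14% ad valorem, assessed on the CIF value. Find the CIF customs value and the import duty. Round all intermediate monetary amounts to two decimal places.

CIF = FOB price + freight + insurance
CIF = 146433.66 + 2868.44 + 370.96 = 149673.06
Import duty = 149673.06 × 14% = 20954.23

CIF value: AUD 149673.06; import duty: AUD 20954.23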